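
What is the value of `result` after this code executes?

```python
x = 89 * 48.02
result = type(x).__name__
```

x is float; result = 'float'

'float'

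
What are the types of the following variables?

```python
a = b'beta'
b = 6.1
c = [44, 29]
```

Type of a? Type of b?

a is assigned a bytes literal (b'...' prefix); b is assigned a number with a decimal point, so it is a float

bytes, float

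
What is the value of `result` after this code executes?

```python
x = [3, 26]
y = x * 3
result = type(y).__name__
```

x is list; y is list; result = 'list'

'list'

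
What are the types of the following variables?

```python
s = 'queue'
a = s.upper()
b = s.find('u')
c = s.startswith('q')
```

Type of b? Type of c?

find() returns int; startswith() returns bool

int, bool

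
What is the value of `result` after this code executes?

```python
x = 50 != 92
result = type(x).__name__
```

x is bool; result = 'bool'

'bool'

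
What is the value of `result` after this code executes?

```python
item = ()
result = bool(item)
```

item = (); result = False

False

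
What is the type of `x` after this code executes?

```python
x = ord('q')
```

ord() returns int (code point)

int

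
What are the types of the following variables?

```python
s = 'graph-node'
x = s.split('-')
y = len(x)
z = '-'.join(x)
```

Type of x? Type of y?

str.split() returns list; len() returns int

list, int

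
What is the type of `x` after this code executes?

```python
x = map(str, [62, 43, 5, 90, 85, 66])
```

map() returns a map object

map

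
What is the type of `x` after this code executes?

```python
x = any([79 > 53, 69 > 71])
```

any() returns bool

bool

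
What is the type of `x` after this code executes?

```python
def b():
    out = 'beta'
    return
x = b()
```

Bare return returns None

NoneType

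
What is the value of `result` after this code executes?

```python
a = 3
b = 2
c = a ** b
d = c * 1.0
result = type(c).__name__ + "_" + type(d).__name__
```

a is int; b is int; c is int; d is float; result = 'int_float'

'int_float'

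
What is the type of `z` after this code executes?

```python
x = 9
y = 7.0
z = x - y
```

int - float = float

float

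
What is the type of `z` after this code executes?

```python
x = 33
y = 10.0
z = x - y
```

int - float = float

float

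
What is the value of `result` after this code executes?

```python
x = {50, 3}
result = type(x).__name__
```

x is set; result = 'set'

'set'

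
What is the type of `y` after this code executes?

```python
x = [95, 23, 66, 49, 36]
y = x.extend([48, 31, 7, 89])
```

list.extend() returns None

NoneType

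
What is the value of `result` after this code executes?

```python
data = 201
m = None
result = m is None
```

data = 201; m = None; result = True

True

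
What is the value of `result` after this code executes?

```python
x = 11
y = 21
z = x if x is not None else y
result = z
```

x = 11; y = 21; z = 11; result = 11

11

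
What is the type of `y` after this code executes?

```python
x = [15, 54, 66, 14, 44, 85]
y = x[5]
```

Indexing list[int] returns int

int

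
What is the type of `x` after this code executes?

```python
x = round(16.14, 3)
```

round() with decimal places returns float

float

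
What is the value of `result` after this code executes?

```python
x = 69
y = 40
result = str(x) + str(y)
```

x = 69; y = 40; result = '6940'

'6940'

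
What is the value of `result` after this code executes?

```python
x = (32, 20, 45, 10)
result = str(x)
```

x = (32, 20, 45, 10); result = '(32, 20, 45, 10)'

'(32, 20, 45, 10)'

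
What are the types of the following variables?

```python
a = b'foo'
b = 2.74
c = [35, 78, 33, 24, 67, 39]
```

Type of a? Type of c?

a is assigned a bytes literal (b'...' prefix); c is assigned a list literal (square brackets)

bytes, list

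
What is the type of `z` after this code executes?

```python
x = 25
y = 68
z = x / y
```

int / int = float

float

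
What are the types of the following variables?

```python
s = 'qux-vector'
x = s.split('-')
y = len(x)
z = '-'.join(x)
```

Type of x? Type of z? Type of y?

str.split() returns list; str.join() returns str; len() returns int

list, str, int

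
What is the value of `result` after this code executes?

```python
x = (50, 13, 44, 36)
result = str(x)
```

x = (50, 13, 44, 36); result = '(50, 13, 44, 36)'

'(50, 13, 44, 36)'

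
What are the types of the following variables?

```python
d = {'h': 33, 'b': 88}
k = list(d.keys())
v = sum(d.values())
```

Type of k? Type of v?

list() converts to list; sum of ints is int

list, int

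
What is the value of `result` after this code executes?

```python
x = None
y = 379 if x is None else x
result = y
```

x = None; y = 379; result = 379

379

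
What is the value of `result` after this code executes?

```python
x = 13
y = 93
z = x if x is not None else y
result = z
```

x = 13; y = 93; z = 13; result = 13

13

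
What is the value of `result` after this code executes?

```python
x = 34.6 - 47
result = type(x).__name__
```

x is float; result = 'float'

'float'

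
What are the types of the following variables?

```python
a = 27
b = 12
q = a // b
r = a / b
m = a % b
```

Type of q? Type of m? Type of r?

// returns int; % of ints returns int; / returns float

int, int, float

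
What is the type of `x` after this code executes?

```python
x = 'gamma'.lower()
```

str.lower() returns str

str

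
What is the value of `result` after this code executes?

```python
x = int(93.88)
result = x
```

x = 93; result = 93

93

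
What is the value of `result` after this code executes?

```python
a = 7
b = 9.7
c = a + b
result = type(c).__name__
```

a is int; b is float; c is float; result = 'float'

'float'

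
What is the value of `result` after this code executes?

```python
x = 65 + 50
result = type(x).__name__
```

x is int; result = 'int'

'int'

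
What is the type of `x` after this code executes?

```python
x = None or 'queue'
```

'or' with None returns the other truthy value (str)

str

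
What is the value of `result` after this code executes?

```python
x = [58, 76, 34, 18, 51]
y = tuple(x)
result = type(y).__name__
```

x is list; y is tuple; result = 'tuple'

'tuple'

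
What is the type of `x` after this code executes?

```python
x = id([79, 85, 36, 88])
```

id() returns int

int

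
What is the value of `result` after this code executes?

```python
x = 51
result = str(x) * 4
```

x = 51; result = '51515151'

'51515151'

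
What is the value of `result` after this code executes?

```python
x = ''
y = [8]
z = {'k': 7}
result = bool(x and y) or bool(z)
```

x = ''; y = [8]; z = {'k': 7}; result = True

True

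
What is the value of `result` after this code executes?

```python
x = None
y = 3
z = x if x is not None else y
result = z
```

x = None; y = 3; z = 3; result = 3

3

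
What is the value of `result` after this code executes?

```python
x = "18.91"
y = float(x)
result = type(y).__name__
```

x is str; y is float; result = 'float'

'float'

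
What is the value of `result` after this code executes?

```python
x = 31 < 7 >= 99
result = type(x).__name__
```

x is bool; result = 'bool'

'bool'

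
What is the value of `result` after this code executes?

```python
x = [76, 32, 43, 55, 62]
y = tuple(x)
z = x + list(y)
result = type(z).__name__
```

x is list; y is tuple; z is list; result = 'list'

'list'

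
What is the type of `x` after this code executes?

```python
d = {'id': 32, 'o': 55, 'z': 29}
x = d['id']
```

Accessing dict[str, int] with str key returns int

int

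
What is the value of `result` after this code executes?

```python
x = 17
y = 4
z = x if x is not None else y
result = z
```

x = 17; y = 4; z = 17; result = 17

17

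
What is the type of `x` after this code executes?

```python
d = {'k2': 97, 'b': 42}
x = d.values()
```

.values() returns dict_values view

dict_values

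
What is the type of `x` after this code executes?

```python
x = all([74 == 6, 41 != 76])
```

all() returns bool

bool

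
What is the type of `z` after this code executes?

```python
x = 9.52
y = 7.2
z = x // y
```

float // float = float

float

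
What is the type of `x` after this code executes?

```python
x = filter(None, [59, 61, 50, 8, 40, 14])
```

filter() returns a filter object

filter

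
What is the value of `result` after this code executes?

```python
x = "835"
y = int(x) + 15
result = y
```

x = '835'; y = 850; result = 850

850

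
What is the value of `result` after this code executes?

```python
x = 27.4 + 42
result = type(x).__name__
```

x is float; result = 'float'

'float'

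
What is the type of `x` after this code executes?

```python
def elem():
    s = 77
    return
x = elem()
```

Bare return returns None

NoneType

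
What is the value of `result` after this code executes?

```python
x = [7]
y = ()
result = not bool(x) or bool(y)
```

x = [7]; y = (); result = False

False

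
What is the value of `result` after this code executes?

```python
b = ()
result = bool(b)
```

b = (); result = False

False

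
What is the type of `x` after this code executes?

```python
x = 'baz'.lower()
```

str.lower() returns str

str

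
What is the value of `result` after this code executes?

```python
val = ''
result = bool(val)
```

val = ''; result = False

False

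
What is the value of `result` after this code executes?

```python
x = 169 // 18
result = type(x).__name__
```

x is int; result = 'int'

'int'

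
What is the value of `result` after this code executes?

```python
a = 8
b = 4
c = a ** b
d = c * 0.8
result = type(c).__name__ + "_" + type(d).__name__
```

a is int; b is int; c is int; d is float; result = 'int_float'

'int_float'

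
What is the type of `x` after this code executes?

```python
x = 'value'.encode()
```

str.encode() returns bytes

bytes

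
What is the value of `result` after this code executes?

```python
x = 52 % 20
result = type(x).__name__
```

x is int; result = 'int'

'int'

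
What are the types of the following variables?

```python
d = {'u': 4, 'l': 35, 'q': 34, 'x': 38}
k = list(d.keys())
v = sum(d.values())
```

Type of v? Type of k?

sum of ints is int; list() converts to list

int, list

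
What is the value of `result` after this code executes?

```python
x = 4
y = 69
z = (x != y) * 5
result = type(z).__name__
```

x is int; y is int; z is int; result = 'int'

'int'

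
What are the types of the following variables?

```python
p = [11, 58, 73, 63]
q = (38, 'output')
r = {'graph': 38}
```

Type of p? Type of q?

p is assigned a list literal (square brackets); q is assigned a tuple (parenthesized, comma-separated values)

list, tuple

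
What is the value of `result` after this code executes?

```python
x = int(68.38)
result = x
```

x = 68; result = 68

68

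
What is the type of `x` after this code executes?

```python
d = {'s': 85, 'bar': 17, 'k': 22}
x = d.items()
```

dict.items() returns dict_items view

dict_items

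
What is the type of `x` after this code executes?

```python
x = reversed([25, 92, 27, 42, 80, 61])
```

reversed() on a list returns list_reverseiterator

list_reverseiterator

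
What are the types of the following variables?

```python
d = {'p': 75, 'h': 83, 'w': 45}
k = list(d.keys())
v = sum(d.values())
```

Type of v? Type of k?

sum of ints is int; list() converts to list

int, list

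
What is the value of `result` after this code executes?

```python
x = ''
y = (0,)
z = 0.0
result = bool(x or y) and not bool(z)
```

x = ''; y = (0,); z = 0.0; result = True

True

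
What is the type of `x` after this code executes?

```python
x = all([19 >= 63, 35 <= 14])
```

all() returns bool

bool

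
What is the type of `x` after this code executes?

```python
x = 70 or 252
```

'or' returns first truthy value (int)

int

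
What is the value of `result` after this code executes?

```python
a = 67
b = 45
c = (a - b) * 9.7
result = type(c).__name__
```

a is int; b is int; c is float; result = 'float'

'float'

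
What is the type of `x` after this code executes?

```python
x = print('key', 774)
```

print() returns None

NoneType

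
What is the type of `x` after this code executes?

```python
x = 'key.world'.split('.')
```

str.split() returns list

list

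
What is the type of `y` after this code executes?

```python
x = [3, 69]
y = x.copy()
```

list.copy() returns list

list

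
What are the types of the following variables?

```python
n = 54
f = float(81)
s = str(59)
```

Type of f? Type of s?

f is assigned the result of calling float(), which returns a float; s is assigned the result of calling str(), which returns a str

float, str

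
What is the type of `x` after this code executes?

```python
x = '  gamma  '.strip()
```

str.strip() returns str

str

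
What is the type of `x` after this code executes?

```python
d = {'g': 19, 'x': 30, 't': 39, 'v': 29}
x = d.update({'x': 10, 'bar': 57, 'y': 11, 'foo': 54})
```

dict.update() returns None

NoneType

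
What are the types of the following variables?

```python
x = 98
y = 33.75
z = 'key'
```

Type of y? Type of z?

y is assigned a number with a decimal point, so it is a float; z is assigned a quoted string literal, so it is a str

float, str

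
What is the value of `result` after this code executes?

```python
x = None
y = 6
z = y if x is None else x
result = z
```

x = None; y = 6; z = 6; result = 6

6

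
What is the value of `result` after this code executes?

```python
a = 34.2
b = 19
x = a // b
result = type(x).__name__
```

a is float; b is int; x is float; result = 'float'

'float'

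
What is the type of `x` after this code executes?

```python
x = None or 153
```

'or' with None returns the other truthy value

int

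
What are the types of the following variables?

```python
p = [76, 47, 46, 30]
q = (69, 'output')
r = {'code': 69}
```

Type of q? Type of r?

q is assigned a tuple (parenthesized, comma-separated values); r is assigned a dict literal ({key: value})

tuple, dict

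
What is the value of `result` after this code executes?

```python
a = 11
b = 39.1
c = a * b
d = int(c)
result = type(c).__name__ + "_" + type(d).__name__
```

a is int; b is float; c is float; d is int; result = 'float_int'

'float_int'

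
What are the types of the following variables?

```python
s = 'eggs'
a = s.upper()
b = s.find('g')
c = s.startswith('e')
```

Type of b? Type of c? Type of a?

find() returns int; startswith() returns bool; upper() returns str

int, bool, str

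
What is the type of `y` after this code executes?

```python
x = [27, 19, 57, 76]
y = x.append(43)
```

list.append() returns None (mutates in place)

NoneType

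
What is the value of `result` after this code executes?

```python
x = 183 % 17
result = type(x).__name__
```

x is int; result = 'int'

'int'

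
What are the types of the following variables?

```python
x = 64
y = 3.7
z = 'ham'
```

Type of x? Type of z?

x is assigned a bare integer (no decimal point), so it is an int; z is assigned a quoted string literal, so it is a str

int, str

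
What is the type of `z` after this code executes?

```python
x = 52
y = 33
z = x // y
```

int // int = int

int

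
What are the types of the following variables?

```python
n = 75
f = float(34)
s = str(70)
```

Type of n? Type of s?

n is assigned a bare integer (no decimal point), so it is an int; s is assigned the result of calling str(), which returns a str

int, str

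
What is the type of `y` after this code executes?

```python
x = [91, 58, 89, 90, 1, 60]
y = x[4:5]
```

Slicing a list returns a list

list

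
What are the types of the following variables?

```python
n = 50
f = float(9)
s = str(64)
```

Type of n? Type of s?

n is assigned a bare integer (no decimal point), so it is an int; s is assigned the result of calling str(), which returns a str

int, str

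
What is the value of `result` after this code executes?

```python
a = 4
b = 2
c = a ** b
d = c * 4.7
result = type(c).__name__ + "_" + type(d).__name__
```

a is int; b is int; c is int; d is float; result = 'int_float'

'int_float'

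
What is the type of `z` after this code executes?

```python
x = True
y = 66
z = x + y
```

bool + int = int (bool is subclass of int)

int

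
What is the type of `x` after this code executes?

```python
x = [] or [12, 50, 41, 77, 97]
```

'or' returns first truthy value (list)

list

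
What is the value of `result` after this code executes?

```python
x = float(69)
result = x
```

x = 69.0; result = 69.0

69.0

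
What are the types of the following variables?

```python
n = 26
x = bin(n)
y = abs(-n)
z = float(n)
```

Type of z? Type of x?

float() returns float; bin() returns str

float, str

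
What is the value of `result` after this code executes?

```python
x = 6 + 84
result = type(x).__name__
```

x is int; result = 'int'

'int'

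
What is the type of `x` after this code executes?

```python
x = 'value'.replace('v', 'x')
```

str.replace() returns str

str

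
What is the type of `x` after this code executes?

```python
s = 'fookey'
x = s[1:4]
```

Slicing a str returns str

str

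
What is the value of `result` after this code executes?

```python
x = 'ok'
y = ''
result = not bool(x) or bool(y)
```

x = 'ok'; y = ''; result = False

False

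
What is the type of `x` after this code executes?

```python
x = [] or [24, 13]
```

'or' returns first truthy value (list)

list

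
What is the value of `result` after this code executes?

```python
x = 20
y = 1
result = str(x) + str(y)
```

x = 20; y = 1; result = '201'

'201'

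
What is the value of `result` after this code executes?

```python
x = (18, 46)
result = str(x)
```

x = (18, 46); result = '(18, 46)'

'(18, 46)'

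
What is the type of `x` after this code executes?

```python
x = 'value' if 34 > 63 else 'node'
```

Both branches of conditional are str

str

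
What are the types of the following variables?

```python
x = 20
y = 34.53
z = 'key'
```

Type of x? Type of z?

x is assigned a bare integer (no decimal point), so it is an int; z is assigned a quoted string literal, so it is a str

int, str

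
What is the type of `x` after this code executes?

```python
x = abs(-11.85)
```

abs() of float returns float

float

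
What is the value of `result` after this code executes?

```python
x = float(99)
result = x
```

x = 99.0; result = 99.0

99.0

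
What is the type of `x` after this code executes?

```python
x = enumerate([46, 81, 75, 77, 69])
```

enumerate() returns an enumerate object

enumerate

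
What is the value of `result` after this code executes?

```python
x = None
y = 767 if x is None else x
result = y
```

x = None; y = 767; result = 767

767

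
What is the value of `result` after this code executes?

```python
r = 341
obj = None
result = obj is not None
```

r = 341; obj = None; result = False

False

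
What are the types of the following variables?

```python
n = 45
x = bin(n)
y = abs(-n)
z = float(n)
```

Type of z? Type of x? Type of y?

float() returns float; bin() returns str; abs() of int returns int

float, str, int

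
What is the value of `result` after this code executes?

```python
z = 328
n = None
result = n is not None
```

z = 328; n = None; result = False

False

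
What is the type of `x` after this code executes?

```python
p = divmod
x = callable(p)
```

callable() returns bool

bool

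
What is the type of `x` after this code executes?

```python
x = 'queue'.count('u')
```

str.count() returns int

int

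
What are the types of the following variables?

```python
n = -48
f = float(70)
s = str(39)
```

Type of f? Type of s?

f is assigned the result of calling float(), which returns a float; s is assigned the result of calling str(), which returns a str

float, str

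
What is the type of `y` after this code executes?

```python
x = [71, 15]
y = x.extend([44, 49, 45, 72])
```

list.extend() returns None

NoneType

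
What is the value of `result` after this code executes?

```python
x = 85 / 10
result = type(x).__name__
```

x is float; result = 'float'

'float'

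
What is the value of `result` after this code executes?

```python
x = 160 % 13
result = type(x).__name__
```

x is int; result = 'int'

'int'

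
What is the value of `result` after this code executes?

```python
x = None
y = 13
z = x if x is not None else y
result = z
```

x = None; y = 13; z = 13; result = 13

13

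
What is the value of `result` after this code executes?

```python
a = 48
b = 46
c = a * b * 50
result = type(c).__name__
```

a is int; b is int; c is int; result = 'int'

'int'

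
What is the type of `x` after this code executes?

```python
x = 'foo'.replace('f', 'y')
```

str.replace() returns str

str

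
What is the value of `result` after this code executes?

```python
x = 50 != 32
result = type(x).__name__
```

x is bool; result = 'bool'

'bool'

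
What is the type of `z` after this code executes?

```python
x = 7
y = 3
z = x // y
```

int // int = int

int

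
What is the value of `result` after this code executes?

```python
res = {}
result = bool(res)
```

res = {}; result = False

False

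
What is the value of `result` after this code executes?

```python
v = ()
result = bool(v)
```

v = (); result = False

False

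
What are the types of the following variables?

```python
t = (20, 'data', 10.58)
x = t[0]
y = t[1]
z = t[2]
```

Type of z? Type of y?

tuple[2] is float; tuple[1] is str

float, str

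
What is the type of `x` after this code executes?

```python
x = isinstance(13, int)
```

isinstance() returns bool

bool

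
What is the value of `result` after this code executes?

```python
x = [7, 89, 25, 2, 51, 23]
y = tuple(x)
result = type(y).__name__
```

x is list; y is tuple; result = 'tuple'

'tuple'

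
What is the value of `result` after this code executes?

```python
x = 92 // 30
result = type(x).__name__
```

x is int; result = 'int'

'int'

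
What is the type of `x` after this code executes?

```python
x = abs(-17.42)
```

abs() of float returns float

float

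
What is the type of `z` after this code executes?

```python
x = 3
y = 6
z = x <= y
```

Comparison returns bool

bool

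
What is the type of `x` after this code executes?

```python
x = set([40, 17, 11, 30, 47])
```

set() constructor returns set

set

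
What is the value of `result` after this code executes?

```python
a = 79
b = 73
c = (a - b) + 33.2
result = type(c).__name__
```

a is int; b is int; c is float; result = 'float'

'float'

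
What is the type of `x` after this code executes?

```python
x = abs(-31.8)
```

abs() of float returns float

float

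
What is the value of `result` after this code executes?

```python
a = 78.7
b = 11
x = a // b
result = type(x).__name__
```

a is float; b is int; x is float; result = 'float'

'float'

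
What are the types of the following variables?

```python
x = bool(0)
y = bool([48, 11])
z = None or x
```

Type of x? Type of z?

bool() returns bool; None or bool returns the bool

bool, bool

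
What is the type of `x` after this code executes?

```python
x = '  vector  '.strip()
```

str.strip() returns str

str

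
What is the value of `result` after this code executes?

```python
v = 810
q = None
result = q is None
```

v = 810; q = None; result = True

True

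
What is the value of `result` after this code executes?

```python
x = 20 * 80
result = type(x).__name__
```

x is int; result = 'int'

'int'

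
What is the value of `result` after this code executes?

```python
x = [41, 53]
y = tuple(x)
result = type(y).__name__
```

x is list; y is tuple; result = 'tuple'

'tuple'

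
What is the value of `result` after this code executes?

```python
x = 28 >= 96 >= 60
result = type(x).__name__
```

x is bool; result = 'bool'

'bool'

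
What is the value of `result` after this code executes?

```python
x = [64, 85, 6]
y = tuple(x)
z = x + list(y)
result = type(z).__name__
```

x is list; y is tuple; z is list; result = 'list'

'list'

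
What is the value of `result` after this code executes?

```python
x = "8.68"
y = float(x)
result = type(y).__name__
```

x is str; y is float; result = 'float'

'float'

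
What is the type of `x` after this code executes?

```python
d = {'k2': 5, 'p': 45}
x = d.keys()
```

.keys() returns dict_keys view

dict_keys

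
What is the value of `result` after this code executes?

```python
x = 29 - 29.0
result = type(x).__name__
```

x is float; result = 'float'

'float'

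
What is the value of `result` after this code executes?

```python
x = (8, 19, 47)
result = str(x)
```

x = (8, 19, 47); result = '(8, 19, 47)'

'(8, 19, 47)'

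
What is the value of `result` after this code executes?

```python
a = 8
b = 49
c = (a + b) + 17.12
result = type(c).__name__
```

a is int; b is int; c is float; result = 'float'

'float'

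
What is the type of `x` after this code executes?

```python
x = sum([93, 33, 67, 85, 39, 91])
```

sum() of ints returns int

int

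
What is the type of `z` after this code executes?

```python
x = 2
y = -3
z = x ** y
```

int ** negative = float

float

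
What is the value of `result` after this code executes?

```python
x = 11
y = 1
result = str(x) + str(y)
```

x = 11; y = 1; result = '111'

'111'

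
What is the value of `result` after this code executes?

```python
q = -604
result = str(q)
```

q = -604; result = '-604'

'-604'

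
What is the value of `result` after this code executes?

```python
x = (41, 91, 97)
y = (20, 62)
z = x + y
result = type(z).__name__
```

x is tuple; y is tuple; z is tuple; result = 'tuple'

'tuple'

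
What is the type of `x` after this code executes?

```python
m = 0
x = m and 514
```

'and' returns first falsy value (0 is int)

int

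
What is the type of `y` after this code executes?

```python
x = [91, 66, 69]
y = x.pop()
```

list.pop() returns the popped element

int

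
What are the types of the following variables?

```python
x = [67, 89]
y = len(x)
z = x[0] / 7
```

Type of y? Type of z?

len() returns int; int / int = float

int, float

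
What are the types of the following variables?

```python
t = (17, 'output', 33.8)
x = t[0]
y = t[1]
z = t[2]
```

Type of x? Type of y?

tuple[0] is int; tuple[1] is str

int, str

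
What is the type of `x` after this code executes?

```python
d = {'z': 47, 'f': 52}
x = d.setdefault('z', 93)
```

dict.setdefault() returns the (existing or default) value

int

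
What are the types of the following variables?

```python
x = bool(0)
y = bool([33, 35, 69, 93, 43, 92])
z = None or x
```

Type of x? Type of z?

bool() returns bool; None or bool returns the bool

bool, bool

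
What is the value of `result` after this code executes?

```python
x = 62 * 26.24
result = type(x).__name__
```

x is float; result = 'float'

'float'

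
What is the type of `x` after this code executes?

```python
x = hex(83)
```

hex() returns str representation

str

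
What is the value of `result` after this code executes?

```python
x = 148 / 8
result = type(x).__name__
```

x is float; result = 'float'

'float'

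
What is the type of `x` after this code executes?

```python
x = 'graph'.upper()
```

str.upper() returns str

str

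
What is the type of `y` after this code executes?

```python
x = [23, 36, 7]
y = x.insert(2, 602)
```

list.insert() returns None

NoneType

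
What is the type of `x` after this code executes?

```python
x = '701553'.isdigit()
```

str.isdigit() returns bool

bool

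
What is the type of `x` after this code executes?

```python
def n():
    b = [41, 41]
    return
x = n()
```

Bare return returns None

NoneType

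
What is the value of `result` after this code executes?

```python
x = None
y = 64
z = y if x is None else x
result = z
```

x = None; y = 64; z = 64; result = 64

64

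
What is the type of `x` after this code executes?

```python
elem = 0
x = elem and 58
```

'and' returns first falsy value (0 is int)

int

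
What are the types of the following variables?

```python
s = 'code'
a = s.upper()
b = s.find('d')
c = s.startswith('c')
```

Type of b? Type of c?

find() returns int; startswith() returns bool

int, bool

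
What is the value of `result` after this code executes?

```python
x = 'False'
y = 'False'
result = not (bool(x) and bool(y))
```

x = 'False'; y = 'False'; result = False

False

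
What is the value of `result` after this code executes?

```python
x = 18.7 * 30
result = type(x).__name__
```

x is float; result = 'float'

'float'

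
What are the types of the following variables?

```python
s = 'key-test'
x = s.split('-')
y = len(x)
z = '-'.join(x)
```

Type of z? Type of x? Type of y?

str.join() returns str; str.split() returns list; len() returns int

str, list, int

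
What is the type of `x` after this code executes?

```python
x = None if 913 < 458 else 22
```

913 < 458 is False, so the else branch is taken

int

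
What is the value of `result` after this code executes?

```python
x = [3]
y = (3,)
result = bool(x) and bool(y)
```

x = [3]; y = (3,); result = True

True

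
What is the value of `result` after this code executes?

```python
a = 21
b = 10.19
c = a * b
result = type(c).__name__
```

a is int; b is float; c is float; result = 'float'

'float'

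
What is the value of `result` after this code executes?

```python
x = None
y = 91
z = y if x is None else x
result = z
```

x = None; y = 91; z = 91; result = 91

91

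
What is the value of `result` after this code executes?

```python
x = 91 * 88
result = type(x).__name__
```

x is int; result = 'int'

'int'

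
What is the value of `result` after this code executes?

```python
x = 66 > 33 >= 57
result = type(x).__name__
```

x is bool; result = 'bool'

'bool'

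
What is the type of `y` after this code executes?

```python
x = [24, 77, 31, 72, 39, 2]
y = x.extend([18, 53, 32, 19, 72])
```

list.extend() returns None

NoneType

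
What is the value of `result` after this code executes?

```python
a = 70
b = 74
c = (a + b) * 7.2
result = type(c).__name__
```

a is int; b is int; c is float; result = 'float'

'float'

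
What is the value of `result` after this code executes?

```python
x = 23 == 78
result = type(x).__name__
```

x is bool; result = 'bool'

'bool'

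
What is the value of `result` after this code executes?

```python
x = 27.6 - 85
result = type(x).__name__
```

x is float; result = 'float'

'float'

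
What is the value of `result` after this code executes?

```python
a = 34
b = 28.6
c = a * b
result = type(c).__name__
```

a is int; b is float; c is float; result = 'float'

'float'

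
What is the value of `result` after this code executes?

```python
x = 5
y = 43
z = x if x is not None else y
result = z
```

x = 5; y = 43; z = 5; result = 5

5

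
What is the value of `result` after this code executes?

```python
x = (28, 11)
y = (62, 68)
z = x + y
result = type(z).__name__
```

x is tuple; y is tuple; z is tuple; result = 'tuple'

'tuple'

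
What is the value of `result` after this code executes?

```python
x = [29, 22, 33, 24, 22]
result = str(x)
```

x = [29, 22, 33, 24, 22]; result = '[29, 22, 33, 24, 22]'

'[29, 22, 33, 24, 22]'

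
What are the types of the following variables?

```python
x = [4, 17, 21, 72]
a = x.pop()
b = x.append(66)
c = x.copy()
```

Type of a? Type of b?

pop() returns element; append() returns None

int, NoneType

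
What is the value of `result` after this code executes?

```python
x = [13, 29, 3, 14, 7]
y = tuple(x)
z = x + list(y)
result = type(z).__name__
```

x is list; y is tuple; z is list; result = 'list'

'list'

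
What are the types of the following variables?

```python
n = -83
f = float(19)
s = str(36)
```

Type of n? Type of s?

n is assigned a bare integer (no decimal point), so it is an int; s is assigned the result of calling str(), which returns a str

int, str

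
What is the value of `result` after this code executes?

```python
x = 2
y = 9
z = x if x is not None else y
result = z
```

x = 2; y = 9; z = 2; result = 2

2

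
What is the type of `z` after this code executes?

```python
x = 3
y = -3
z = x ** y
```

int ** negative = float

float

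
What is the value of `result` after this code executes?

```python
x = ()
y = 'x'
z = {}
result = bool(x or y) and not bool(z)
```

x = (); y = 'x'; z = {}; result = True

True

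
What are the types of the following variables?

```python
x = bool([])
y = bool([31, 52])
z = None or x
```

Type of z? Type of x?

None or bool returns the bool; bool() returns bool

bool, bool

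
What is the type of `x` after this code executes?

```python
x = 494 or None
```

'or' returns first truthy value

int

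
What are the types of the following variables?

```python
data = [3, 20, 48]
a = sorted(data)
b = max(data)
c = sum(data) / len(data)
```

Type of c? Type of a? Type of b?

int / int = float; sorted() returns list; max of ints returns int

float, list, int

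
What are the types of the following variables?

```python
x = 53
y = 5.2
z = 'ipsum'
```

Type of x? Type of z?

x is assigned a bare integer (no decimal point), so it is an int; z is assigned a quoted string literal, so it is a str

int, str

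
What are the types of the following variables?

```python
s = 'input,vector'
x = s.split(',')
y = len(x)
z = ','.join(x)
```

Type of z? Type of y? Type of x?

str.join() returns str; len() returns int; str.split() returns list

str, int, list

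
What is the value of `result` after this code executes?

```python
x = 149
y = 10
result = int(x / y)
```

x = 149; y = 10; result = 14

14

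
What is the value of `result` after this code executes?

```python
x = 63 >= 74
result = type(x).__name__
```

x is bool; result = 'bool'

'bool'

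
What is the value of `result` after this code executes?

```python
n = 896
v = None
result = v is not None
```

n = 896; v = None; result = False

False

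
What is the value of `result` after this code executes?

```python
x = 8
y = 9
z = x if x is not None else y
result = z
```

x = 8; y = 9; z = 8; result = 8

8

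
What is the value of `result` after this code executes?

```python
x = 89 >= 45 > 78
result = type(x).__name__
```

x is bool; result = 'bool'

'bool'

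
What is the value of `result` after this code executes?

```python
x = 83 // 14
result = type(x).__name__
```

x is int; result = 'int'

'int'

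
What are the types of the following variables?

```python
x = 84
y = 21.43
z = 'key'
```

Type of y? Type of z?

y is assigned a number with a decimal point, so it is a float; z is assigned a quoted string literal, so it is a str

float, str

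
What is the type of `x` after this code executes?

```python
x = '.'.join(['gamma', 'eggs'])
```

str.join() returns str

str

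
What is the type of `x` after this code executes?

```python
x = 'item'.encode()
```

str.encode() returns bytes

bytes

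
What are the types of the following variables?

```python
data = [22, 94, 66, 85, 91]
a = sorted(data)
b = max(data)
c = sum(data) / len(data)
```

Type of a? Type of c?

sorted() returns list; int / int = float

list, float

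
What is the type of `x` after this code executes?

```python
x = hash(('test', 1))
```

hash() returns int

int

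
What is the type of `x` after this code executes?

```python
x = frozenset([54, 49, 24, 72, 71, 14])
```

frozenset() returns frozenset

frozenset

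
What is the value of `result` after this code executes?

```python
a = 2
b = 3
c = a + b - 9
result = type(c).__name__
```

a is int; b is int; c is int; result = 'int'

'int'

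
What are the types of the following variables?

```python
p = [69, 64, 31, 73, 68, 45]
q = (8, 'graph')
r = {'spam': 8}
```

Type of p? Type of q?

p is assigned a list literal (square brackets); q is assigned a tuple (parenthesized, comma-separated values)

list, tuple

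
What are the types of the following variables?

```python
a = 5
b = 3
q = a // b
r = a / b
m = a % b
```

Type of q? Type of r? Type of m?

// returns int; / returns float; % of ints returns int

int, float, int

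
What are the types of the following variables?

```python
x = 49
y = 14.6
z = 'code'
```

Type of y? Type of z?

y is assigned a number with a decimal point, so it is a float; z is assigned a quoted string literal, so it is a str

float, str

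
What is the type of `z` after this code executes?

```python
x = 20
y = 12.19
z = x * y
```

int * float = float

float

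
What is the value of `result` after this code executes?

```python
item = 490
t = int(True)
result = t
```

item = 490; t = 1; result = 1

1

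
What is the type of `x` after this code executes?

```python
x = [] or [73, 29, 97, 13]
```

'or' returns first truthy value (list)

list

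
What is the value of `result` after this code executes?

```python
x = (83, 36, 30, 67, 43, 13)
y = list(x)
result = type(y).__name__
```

x is tuple; y is list; result = 'list'

'list'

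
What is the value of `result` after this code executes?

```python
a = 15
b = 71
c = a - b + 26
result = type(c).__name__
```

a is int; b is int; c is int; result = 'int'

'int'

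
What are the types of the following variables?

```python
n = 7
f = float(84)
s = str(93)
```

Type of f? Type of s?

f is assigned the result of calling float(), which returns a float; s is assigned the result of calling str(), which returns a str

float, str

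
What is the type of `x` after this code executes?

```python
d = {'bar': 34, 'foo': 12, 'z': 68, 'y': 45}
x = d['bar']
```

Accessing dict[str, int] with str key returns int

int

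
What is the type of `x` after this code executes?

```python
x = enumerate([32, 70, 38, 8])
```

enumerate() returns an enumerate object

enumerate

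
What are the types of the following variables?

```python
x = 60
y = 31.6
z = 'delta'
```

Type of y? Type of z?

y is assigned a number with a decimal point, so it is a float; z is assigned a quoted string literal, so it is a str

float, str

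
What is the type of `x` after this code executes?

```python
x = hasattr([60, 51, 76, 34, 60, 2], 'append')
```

hasattr() returns bool

bool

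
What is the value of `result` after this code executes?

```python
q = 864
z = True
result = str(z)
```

q = 864; z = True; result = 'True'

'True'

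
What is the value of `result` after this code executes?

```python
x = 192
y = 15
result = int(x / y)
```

x = 192; y = 15; result = 12

12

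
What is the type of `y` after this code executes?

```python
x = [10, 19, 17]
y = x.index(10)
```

list.index() returns int

int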